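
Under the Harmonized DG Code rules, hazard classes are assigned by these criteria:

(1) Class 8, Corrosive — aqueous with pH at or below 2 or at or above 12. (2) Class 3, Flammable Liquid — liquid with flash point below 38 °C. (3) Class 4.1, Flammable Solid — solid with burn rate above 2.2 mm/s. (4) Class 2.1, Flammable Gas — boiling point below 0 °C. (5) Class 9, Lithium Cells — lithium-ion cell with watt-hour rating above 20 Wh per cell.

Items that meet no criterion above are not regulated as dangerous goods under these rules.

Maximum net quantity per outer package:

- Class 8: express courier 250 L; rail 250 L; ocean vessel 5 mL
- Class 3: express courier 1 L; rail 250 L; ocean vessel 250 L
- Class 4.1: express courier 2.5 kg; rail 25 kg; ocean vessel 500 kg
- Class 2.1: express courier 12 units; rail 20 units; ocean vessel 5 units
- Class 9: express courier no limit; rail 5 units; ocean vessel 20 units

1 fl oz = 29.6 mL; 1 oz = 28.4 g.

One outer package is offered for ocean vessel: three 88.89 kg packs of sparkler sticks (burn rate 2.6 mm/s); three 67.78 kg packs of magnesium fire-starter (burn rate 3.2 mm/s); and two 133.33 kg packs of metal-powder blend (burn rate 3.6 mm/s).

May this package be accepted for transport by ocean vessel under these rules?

The sparkler sticks have burn rate 2.6 mm/s, which is > 2.2 mm/s, so they are Class 4.1 (Flammable Solid).
Magnesium fire-starter: burn rate 3.2 mm/s > 2.2 mm/s → Class 4.1 (Flammable Solid).
Burn rate 3.6 mm/s meets the Class 4.1 criterion (Flammable Solid), so the metal-powder blend is Class 4.1.
Class 4.1 net quantity: (three 88.89 kg packs = 266.67 kg) + (three 67.78 kg packs = 203.34 kg) + (two 133.33 kg packs = 266.66 kg) = 736.67 kg.
That exceeds the Class 4.1 ocean vessel limit of 500 kg.

No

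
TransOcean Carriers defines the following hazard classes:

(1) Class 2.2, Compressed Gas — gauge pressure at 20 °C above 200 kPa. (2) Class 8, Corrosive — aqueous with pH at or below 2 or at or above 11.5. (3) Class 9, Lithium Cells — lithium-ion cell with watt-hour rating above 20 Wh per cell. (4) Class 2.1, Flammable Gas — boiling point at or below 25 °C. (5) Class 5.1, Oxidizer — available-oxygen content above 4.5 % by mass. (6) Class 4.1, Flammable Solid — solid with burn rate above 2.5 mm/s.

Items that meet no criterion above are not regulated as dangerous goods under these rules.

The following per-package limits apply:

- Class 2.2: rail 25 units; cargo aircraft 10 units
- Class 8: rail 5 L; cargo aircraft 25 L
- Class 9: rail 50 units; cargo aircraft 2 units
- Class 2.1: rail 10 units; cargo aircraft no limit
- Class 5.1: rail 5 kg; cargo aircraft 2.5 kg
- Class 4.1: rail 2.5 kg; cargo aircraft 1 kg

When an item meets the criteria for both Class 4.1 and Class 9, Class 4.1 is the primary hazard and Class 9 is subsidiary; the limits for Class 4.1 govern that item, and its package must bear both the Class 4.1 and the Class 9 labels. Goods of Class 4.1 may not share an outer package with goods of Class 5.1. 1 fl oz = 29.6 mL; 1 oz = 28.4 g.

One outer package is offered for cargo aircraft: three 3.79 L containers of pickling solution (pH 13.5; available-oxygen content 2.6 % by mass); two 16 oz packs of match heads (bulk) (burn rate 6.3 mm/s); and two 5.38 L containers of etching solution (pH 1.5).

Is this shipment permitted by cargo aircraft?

Yes

The pickling solution has pH 13.5, which is ≥ 11.5, so it is Class 8 (Corrosive).
The match heads (bulk) have burn rate 6.3 mm/s, which is > 2.5 mm/s, so they are Class 4.1 (Flammable Solid).
Etching solution: pH 1.5 ≤ 2 → Class 8 (Corrosive).
Class 4.1 quantity: two 16 oz packs = 908.8 g.
908.8 g ≤ 1 kg (cargo aircraft limit, Class 4.1) — within limit.
Total Class 8: (three 3.79 L containers = 11.37 L) + (two 5.38 L containers = 10.76 L) = 22.13 L.
22.13 L is within the cargo aircraft limit of 25 L for Class 8.
The segregation rule (Class 4.1 with Class 5.1) does not apply to Class 4.1 with Class 8.
Every hazard class is within its cargo aircraft limit and no segregation rule is violated.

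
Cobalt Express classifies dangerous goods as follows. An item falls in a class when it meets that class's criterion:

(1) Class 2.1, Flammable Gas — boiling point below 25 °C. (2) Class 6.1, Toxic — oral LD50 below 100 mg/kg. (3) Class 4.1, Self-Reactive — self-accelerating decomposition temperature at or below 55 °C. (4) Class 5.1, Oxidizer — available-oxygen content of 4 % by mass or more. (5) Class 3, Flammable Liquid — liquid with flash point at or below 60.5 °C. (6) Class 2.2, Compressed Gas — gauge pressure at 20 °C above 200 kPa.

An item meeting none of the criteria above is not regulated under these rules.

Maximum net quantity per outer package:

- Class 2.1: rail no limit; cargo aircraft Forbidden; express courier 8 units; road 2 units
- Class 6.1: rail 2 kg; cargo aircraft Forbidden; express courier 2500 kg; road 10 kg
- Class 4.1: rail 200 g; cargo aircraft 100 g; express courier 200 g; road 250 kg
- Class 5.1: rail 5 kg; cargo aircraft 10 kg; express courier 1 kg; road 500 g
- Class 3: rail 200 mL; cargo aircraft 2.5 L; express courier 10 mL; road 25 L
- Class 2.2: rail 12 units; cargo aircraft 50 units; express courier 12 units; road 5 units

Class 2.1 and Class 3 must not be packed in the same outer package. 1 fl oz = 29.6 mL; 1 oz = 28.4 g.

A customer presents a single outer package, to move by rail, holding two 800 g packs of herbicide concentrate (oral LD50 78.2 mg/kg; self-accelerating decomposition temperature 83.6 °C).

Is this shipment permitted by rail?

Herbicide concentrate: oral LD50 78.2 mg/kg < 100 mg/kg → Class 6.1 (Toxic).
Class 6.1 quantity: two 800 g packs = 1.6 kg.
1.6 kg ≤ 2 kg (rail limit, Class 6.1) — within limit.

Yes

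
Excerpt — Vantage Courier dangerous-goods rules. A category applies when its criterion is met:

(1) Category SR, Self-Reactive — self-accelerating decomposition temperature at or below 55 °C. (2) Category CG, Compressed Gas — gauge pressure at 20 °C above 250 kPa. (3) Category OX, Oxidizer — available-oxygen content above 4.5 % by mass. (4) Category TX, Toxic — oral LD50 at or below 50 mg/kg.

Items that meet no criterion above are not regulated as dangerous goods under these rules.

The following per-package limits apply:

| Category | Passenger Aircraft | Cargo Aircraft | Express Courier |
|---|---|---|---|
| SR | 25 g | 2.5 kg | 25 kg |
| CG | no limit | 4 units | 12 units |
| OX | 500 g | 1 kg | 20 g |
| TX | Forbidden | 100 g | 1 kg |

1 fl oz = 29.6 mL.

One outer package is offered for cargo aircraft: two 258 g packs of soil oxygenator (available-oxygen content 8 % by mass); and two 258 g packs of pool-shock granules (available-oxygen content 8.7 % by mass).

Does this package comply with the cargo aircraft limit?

Soil oxygenator: available-oxygen content 8 % by mass > 4.5 % by mass → Category OX (Oxidizer).
With available-oxygen content 8.7 % by mass (> 4.5 % by mass), the pool-shock granules fall in Category OX.
Category OX net quantity: (two 258 g packs = 516 g) + (two 258 g packs = 516 g) = 1.032 kg.
That exceeds the Category OX cargo aircraft limit of 1 kg.

No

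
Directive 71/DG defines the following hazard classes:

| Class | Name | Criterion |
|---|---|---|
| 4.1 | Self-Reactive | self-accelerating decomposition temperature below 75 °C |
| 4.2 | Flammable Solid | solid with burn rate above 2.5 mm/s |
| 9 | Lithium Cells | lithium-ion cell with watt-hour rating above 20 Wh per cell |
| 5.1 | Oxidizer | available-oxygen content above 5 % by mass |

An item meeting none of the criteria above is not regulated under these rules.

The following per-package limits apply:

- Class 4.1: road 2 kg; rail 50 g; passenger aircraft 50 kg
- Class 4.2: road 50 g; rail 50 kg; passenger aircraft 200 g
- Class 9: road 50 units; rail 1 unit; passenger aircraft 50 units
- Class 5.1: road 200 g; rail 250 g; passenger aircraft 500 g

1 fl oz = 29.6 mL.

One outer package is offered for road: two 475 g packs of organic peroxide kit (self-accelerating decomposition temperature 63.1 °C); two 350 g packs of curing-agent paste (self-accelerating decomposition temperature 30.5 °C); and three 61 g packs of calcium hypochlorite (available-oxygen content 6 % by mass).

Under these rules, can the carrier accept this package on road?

Organic peroxide kit: self-accelerating decomposition temperature 63.1 °C < 75 °C → Class 4.1 (Self-Reactive).
The curing-agent paste has self-accelerating decomposition temperature 30.5 °C, which is < 75 °C, so it is Class 4.1 (Self-Reactive).
Available-oxygen content 6 % by mass meets the Class 5.1 criterion (Oxidizer), so the calcium hypochlorite is Class 5.1.
Class 5.1 quantity: three 61 g packs = 183 g.
That is within the Class 5.1 road limit of 200 g.
Class 4.1 net quantity: (two 475 g packs = 950 g) + (two 350 g packs = 700 g) = 1.65 kg.
1.65 kg ≤ 2 kg (road limit, Class 4.1) — within limit.
Every hazard class is within its road limit and no segregation rule is violated.

Yes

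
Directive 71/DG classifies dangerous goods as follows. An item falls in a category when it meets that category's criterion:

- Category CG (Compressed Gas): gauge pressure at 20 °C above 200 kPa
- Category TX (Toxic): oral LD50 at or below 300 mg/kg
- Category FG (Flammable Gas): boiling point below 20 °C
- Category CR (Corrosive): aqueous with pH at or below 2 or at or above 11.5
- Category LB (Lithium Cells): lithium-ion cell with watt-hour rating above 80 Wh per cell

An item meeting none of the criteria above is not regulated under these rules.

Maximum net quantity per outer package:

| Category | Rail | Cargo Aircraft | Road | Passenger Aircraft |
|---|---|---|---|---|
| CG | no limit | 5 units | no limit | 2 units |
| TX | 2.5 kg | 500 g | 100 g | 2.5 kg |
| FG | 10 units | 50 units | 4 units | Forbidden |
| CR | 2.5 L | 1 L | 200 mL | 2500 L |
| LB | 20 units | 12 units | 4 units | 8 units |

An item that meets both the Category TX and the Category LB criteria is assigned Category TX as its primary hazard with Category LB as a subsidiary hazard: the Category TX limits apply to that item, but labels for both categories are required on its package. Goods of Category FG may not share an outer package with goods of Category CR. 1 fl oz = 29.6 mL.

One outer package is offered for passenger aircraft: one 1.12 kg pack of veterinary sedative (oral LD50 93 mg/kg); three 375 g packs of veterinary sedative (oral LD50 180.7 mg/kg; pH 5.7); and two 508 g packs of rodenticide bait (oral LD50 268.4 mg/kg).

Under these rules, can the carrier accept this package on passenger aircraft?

Veterinary sedative: oral LD50 93 mg/kg ≤ 300 mg/kg → Category TX (Toxic).
Oral LD50 180.7 mg/kg meets the Category TX criterion (Toxic), so the veterinary sedative is Category TX.
Oral LD50 268.4 mg/kg meets the Category TX criterion (Toxic), so the rodenticide bait is Category TX.
Category TX net quantity: 1.12 kg + (three 375 g packs = 1.125 kg) + (two 508 g packs = 1.016 kg) = 3.261 kg.
3.261 kg exceeds the passenger aircraft limit of 2.5 kg for Category TX.

No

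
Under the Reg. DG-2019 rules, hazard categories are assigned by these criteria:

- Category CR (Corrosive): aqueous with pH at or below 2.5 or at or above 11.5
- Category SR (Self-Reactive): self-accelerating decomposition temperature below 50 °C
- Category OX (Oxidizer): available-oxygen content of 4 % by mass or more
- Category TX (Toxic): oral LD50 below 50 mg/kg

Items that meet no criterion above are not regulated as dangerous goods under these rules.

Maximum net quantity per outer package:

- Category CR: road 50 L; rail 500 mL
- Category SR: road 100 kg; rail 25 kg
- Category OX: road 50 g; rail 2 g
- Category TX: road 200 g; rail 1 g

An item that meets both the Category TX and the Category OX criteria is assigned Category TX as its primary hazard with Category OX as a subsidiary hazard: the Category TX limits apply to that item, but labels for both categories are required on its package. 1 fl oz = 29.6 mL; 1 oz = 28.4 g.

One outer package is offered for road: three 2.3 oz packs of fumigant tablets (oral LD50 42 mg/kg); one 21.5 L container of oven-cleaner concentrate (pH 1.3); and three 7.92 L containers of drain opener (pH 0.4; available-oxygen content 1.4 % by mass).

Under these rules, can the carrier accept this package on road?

Yes

Oral LD50 42 mg/kg meets the Category TX criterion (Toxic), so the fumigant tablets are Category TX.
Oven-cleaner concentrate: pH 1.3 ≤ 2.5 → Category CR (Corrosive).
pH 0.4 meets the Category CR criterion (Corrosive), so the drain opener is Category CR.
Category CR net quantity: 21.5 L + (three 7.92 L containers = 23.76 L) = 45.26 L.
45.26 L ≤ 50 L (road limit, Category CR) — within limit.
Category TX quantity: three 2.3 oz packs = 195.96 g.
195.96 g is within the road limit of 200 g for Category TX.
Every hazard category is within its road limit and no segregation rule is violated.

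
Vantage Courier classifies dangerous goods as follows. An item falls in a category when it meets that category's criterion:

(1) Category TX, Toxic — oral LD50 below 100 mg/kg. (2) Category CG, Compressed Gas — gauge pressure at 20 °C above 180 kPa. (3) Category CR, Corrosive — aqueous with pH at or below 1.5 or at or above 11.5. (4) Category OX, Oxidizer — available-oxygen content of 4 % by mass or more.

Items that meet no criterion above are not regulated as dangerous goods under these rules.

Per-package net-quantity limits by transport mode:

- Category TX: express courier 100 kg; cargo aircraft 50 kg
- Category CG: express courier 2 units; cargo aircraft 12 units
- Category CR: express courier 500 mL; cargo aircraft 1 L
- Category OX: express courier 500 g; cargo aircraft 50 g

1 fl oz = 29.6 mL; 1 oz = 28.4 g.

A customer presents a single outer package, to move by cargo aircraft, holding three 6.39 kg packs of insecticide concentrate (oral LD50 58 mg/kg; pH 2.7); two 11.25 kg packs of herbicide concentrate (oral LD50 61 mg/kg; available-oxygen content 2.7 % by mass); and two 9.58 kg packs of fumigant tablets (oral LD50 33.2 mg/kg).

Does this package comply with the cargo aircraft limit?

Oral LD50 58 mg/kg meets the Category TX criterion (Toxic), so the insecticide concentrate is Category TX.
Herbicide concentrate: oral LD50 61 mg/kg < 100 mg/kg → Category TX (Toxic).
Oral LD50 33.2 mg/kg meets the Category TX criterion (Toxic), so the fumigant tablets are Category TX.
Category TX net quantity: (three 6.39 kg packs = 19.17 kg) + (two 11.25 kg packs = 22.5 kg) + (two 9.58 kg packs = 19.16 kg) = 60.83 kg.
60.83 kg > 50 kg (cargo aircraft limit, Category TX) — over the limit.

No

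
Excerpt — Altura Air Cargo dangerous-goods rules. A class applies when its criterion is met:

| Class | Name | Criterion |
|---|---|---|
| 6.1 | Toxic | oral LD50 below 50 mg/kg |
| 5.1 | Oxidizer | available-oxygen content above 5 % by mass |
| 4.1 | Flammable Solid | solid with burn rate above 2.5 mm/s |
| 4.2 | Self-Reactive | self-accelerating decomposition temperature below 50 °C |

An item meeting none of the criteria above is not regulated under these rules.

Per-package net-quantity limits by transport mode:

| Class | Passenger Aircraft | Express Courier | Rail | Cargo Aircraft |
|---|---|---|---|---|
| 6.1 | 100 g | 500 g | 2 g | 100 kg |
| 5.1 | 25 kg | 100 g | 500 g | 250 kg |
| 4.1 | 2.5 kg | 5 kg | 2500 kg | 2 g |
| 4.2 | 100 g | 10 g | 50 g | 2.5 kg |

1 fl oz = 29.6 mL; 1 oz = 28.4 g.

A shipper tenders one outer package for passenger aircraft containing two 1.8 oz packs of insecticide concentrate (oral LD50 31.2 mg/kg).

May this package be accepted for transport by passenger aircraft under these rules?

No

The insecticide concentrate has oral LD50 31.2 mg/kg, which is < 50 mg/kg, so it is Class 6.1 (Toxic).
Class 6.1 quantity: two 1.8 oz packs = 102.24 g.
102.24 g > 100 g (passenger aircraft limit, Class 6.1) — over the limit.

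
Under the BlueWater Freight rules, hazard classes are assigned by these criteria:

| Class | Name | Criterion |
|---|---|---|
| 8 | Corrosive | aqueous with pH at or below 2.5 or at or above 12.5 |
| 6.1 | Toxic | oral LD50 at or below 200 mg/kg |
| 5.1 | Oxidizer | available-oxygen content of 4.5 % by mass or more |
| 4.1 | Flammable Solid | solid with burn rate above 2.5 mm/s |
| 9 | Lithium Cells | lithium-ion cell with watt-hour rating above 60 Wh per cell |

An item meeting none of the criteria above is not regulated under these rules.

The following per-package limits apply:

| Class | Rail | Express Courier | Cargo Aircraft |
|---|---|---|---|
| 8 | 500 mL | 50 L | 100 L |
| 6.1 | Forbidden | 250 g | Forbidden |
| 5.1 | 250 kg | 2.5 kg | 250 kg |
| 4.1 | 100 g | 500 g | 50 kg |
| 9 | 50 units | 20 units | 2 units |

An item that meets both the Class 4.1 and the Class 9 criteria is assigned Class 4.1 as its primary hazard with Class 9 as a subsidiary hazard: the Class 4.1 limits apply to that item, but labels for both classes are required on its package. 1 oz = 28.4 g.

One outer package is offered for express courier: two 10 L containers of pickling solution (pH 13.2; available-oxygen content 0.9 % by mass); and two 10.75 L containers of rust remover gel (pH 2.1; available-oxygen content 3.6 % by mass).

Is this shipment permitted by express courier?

Yes

With pH 13.2 (≥ 12.5), the pickling solution falls in Class 8.
The rust remover gel has pH 2.1, which is ≤ 2.5, so it is Class 8 (Corrosive).
Class 8 net quantity: (two 10 L containers = 20 L) + (two 10.75 L containers = 21.5 L) = 41.5 L.
That is within the Class 8 express courier limit of 50 L.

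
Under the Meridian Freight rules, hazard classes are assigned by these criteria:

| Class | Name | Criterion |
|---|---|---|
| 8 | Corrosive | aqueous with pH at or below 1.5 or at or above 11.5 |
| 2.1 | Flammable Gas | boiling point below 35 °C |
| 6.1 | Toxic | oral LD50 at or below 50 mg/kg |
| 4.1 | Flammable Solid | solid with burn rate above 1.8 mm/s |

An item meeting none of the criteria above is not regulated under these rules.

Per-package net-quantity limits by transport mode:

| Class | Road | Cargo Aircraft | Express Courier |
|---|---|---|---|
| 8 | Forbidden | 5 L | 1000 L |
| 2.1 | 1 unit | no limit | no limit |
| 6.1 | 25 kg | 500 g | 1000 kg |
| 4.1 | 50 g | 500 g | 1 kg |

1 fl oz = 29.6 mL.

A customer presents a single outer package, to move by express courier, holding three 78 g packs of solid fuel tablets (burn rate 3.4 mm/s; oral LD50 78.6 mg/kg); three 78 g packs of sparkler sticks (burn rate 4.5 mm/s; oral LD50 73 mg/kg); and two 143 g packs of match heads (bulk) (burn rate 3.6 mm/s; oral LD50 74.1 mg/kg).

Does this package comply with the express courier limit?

Yes

Burn rate 3.4 mm/s meets the Class 4.1 criterion (Flammable Solid), so the solid fuel tablets are Class 4.1.
The sparkler sticks have burn rate 4.5 mm/s, which is > 1.8 mm/s, so they are Class 4.1 (Flammable Solid).
The match heads (bulk) have burn rate 3.6 mm/s, which is > 1.8 mm/s, so they are Class 4.1 (Flammable Solid).
Class 4.1 net quantity: (three 78 g packs = 234 g) + (three 78 g packs = 234 g) + (two 143 g packs = 286 g) = 754 g.
754 g ≤ 1 kg (express courier limit, Class 4.1) — within limit.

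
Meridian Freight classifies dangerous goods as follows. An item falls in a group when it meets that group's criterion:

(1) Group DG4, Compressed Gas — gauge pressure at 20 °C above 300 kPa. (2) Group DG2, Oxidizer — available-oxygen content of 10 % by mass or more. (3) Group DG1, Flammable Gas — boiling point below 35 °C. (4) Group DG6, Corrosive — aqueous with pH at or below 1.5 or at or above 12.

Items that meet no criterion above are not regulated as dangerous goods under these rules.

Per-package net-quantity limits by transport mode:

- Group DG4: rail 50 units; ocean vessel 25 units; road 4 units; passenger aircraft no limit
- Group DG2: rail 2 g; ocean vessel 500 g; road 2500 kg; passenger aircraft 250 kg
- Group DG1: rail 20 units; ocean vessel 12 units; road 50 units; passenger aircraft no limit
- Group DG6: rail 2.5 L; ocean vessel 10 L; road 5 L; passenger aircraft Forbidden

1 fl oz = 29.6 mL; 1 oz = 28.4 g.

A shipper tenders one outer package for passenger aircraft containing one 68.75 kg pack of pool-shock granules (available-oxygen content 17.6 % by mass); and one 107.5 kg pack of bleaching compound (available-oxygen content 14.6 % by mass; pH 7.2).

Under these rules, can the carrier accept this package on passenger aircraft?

Yes

The pool-shock granules have available-oxygen content 17.6 % by mass, which is ≥ 10 % by mass, so they are Group DG2 (Oxidizer).
Bleaching compound: available-oxygen content 14.6 % by mass ≥ 10 % by mass → Group DG2 (Oxidizer).
Group DG2 net quantity: 68.75 kg + 107.5 kg = 176.25 kg.
176.25 kg ≤ 250 kg (passenger aircraft limit, Group DG2) — within limit.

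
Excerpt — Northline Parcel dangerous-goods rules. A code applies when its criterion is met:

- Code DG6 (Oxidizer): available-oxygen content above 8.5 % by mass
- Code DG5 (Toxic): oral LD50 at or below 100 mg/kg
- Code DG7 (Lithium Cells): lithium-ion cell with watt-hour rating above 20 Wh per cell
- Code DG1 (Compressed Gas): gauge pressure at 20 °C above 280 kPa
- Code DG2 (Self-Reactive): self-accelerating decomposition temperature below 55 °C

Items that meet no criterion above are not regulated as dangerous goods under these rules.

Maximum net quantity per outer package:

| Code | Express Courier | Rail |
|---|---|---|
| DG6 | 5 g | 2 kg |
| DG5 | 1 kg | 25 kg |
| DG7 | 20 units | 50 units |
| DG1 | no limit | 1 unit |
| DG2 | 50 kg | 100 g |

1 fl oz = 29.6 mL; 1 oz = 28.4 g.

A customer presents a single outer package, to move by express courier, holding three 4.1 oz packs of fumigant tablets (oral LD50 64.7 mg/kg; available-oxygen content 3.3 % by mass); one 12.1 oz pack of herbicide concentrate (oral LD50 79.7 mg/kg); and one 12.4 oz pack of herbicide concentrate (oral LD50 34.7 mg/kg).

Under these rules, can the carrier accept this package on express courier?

Oral LD50 64.7 mg/kg meets the Code DG5 criterion (Toxic), so the fumigant tablets are Code DG5.
Herbicide concentrate: oral LD50 79.7 mg/kg ≤ 100 mg/kg → Code DG5 (Toxic).
With oral LD50 34.7 mg/kg (≤ 100 mg/kg), the herbicide concentrate falls in Code DG5.
Total Code DG5: (three 4.1 oz packs = 349.32 g) + (one 12.1 oz pack = 343.64 g) + (one 12.4 oz pack = 352.16 g) = 1045.12 g.
That exceeds the Code DG5 express courier limit of 1 kg.

No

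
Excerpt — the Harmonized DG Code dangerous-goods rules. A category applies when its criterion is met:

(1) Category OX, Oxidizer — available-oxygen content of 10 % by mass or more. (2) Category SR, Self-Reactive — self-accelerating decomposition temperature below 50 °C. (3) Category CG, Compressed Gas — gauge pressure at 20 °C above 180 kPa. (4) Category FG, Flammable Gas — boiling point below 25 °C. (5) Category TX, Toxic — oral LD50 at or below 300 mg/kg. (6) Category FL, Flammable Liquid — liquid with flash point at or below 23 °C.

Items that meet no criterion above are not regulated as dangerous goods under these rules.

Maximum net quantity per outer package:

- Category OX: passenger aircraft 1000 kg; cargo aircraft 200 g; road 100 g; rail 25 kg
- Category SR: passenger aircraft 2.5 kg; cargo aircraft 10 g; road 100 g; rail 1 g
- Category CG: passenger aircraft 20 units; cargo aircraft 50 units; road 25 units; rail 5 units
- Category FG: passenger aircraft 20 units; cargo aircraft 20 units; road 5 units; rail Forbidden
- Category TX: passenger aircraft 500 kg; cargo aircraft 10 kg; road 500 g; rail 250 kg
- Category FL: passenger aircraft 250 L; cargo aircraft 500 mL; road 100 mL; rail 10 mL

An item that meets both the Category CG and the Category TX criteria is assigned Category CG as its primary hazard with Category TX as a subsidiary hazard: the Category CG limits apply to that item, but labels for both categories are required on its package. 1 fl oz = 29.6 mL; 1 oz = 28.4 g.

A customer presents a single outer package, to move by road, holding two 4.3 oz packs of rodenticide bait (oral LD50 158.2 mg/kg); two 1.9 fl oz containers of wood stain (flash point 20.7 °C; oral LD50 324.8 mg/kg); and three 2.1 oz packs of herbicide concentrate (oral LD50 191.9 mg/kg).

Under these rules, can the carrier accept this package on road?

With oral LD50 158.2 mg/kg (≤ 300 mg/kg), the rodenticide bait falls in Category TX.
Wood stain: flash point 20.7 °C ≤ 23 °C → Category FL (Flammable Liquid).
Oral LD50 191.9 mg/kg meets the Category TX criterion (Toxic), so the herbicide concentrate is Category TX.
Category FL quantity: two 1.9 fl oz containers = 112.48 mL.
112.48 mL exceeds the road limit of 100 mL for Category FL.
Total Category TX: (two 4.3 oz packs = 244.24 g) + (three 2.1 oz packs = 178.92 g) = 423.16 g.
That is within the Category TX road limit of 500 g.

No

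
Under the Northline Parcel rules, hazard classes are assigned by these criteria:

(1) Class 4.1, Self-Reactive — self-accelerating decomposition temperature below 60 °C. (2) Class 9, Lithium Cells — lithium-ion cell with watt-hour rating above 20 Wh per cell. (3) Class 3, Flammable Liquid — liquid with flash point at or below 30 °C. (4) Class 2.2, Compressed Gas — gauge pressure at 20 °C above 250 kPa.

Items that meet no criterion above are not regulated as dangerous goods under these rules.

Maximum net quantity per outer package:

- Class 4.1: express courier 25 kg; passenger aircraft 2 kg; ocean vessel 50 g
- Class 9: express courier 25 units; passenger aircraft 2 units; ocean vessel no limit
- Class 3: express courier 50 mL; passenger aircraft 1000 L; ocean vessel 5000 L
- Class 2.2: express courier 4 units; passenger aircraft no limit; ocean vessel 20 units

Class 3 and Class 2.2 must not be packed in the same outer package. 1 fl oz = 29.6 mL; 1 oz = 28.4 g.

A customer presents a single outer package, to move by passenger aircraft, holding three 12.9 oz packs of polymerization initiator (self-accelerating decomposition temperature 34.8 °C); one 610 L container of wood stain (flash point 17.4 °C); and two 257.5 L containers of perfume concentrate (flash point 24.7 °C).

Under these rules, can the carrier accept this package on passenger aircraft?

Polymerization initiator: self-accelerating decomposition temperature 34.8 °C < 60 °C → Class 4.1 (Self-Reactive).
Flash point 17.4 °C meets the Class 3 criterion (Flammable Liquid), so the wood stain is Class 3.
Perfume concentrate: flash point 24.7 °C ≤ 30 °C → Class 3 (Flammable Liquid).
Class 3 net quantity: 610 L + (two 257.5 L containers = 515 L) = 1125 L.
That exceeds the Class 3 passenger aircraft limit of 1000 L.
Class 4.1 quantity: three 12.9 oz packs = 1099.08 g.
1099.08 g is within the passenger aircraft limit of 2 kg for Class 4.1.
The segregation rule (Class 3 with Class 2.2) does not apply to Class 3 with Class 4.1.

No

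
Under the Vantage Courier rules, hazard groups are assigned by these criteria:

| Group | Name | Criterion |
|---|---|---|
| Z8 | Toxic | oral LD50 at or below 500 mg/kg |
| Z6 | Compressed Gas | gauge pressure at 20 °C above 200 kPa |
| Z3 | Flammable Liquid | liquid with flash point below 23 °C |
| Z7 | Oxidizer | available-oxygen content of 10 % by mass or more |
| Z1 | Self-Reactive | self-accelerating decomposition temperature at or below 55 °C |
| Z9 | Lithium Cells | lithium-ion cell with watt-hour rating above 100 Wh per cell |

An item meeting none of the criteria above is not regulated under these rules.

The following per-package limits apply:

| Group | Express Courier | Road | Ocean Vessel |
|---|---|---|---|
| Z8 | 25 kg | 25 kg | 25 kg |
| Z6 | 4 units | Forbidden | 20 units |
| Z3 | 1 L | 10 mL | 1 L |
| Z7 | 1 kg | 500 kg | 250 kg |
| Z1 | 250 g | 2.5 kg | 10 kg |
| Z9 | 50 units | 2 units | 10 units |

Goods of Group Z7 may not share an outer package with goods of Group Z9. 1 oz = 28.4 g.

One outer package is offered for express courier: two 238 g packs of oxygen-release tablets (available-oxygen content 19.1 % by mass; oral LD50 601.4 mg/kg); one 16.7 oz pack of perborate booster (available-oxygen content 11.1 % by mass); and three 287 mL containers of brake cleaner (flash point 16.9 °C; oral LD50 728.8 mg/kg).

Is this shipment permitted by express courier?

Yes

Available-oxygen content 19.1 % by mass meets the Group Z7 criterion (Oxidizer), so the oxygen-release tablets are Group Z7.
Available-oxygen content 11.1 % by mass meets the Group Z7 criterion (Oxidizer), so the perborate booster is Group Z7.
With flash point 16.9 °C (< 23 °C), the brake cleaner falls in Group Z3.
Group Z7 net quantity: (two 238 g packs = 476 g) + (one 16.7 oz pack = 474.28 g) = 950.28 g.
950.28 g is within the express courier limit of 1 kg for Group Z7.
Group Z3 quantity: three 287 mL containers = 861 mL.
That is within the Group Z3 express courier limit of 1 L.
The segregation rule (Group Z7 with Group Z9) does not apply to Group Z7 with Group Z3.
Every hazard group is within its express courier limit and no segregation rule is violated.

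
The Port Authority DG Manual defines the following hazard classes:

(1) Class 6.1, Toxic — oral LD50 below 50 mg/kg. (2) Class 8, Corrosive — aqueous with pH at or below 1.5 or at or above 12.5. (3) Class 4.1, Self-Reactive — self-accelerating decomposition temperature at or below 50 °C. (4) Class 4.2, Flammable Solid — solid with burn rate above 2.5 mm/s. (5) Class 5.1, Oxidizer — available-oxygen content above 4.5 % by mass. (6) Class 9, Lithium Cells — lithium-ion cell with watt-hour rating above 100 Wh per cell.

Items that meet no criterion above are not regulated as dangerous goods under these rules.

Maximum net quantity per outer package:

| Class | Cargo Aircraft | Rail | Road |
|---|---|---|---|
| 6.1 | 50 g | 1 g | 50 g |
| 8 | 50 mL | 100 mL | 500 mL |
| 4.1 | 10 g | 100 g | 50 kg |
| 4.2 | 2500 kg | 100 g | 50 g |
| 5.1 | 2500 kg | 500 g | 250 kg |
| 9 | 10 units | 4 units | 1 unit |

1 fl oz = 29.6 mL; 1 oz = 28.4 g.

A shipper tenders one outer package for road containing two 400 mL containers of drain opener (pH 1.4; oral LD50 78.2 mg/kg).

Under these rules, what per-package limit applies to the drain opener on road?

500 mL

Drain opener: pH 1.4 ≤ 1.5 → Class 8 (Corrosive).
The road limit for Class 8 is 500 mL.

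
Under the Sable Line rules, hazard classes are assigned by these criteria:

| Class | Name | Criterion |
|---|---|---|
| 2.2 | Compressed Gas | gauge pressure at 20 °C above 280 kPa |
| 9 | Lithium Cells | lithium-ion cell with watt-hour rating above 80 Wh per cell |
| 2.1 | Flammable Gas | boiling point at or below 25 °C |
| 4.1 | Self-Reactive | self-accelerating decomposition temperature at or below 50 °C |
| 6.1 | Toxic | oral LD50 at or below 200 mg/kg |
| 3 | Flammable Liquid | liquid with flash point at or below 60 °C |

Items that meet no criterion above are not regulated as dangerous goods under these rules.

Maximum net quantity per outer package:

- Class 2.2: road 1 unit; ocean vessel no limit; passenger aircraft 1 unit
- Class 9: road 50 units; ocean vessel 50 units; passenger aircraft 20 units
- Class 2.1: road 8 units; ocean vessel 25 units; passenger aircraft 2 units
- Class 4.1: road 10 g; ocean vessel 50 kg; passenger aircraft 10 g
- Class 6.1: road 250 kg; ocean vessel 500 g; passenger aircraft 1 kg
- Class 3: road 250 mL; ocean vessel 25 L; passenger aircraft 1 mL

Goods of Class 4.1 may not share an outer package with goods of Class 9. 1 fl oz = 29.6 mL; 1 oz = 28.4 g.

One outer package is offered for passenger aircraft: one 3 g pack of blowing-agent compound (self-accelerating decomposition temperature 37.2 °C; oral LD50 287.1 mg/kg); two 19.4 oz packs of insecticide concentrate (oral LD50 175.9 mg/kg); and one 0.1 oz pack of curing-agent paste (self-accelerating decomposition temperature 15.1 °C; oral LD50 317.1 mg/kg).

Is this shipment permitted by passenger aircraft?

No

Blowing-agent compound: self-accelerating decomposition temperature 37.2 °C ≤ 50 °C → Class 4.1 (Self-Reactive).
The insecticide concentrate has oral LD50 175.9 mg/kg, which is ≤ 200 mg/kg, so it is Class 6.1 (Toxic).
With self-accelerating decomposition temperature 15.1 °C (≤ 50 °C), the curing-agent paste falls in Class 4.1.
Class 6.1 quantity: two 19.4 oz packs = 1101.92 g.
That exceeds the Class 6.1 passenger aircraft limit of 1 kg.
Class 4.1 net quantity: 3 g + (one 0.1 oz pack = 2.84 g) = 5.84 g.
5.84 g is within the passenger aircraft limit of 10 g for Class 4.1.
The segregation rule (Class 4.1 with Class 9) does not apply to Class 6.1 with Class 4.1.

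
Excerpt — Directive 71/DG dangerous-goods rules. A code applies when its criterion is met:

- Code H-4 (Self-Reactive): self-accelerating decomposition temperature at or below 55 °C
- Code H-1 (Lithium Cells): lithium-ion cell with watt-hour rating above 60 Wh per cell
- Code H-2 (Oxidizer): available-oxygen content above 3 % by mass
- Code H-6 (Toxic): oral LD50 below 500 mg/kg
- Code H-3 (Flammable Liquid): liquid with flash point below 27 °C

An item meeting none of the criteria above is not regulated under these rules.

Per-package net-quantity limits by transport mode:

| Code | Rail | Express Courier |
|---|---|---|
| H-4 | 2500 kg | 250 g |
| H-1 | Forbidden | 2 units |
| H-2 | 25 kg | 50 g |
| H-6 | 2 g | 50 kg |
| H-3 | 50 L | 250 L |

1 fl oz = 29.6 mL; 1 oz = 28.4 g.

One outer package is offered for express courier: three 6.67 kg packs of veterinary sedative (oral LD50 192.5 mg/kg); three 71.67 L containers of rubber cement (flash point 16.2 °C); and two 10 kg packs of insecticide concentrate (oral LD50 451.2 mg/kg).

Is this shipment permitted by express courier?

The veterinary sedative has oral LD50 192.5 mg/kg, which is < 500 mg/kg, so it is Code H-6 (Toxic).
The rubber cement has flash point 16.2 °C, which is < 27 °C, so it is Code H-3 (Flammable Liquid).
With oral LD50 451.2 mg/kg (< 500 mg/kg), the insecticide concentrate falls in Code H-6.
Total Code H-6: (three 6.67 kg packs = 20.01 kg) + (two 10 kg packs = 20 kg) = 40.01 kg.
40.01 kg ≤ 50 kg (express courier limit, Code H-6) — within limit.
Code H-3 quantity: three 71.67 L containers = 215.01 L.
215.01 L is within the express courier limit of 250 L for Code H-3.
Every hazard code is within its express courier limit and no segregation rule is violated.

Yes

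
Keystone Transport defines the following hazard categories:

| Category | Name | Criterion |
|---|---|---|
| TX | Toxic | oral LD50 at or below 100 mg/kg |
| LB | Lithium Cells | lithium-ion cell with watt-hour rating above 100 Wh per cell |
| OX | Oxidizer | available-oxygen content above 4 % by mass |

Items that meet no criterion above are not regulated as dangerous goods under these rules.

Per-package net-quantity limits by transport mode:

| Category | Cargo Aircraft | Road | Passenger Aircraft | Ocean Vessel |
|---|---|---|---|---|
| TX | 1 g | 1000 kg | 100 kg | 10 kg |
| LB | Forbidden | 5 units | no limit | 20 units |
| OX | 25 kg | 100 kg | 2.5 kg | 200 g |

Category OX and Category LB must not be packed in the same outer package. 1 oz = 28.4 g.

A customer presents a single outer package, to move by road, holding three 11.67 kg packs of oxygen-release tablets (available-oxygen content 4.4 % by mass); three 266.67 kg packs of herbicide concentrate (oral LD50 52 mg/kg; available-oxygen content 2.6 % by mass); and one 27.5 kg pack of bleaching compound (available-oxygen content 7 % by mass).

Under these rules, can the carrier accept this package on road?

Available-oxygen content 4.4 % by mass meets the Category OX criterion (Oxidizer), so the oxygen-release tablets are Category OX.
The herbicide concentrate has oral LD50 52 mg/kg, which is ≤ 100 mg/kg, so it is Category TX (Toxic).
Bleaching compound: available-oxygen content 7 % by mass > 4 % by mass → Category OX (Oxidizer).
Category OX net quantity: (three 11.67 kg packs = 35.01 kg) + 27.5 kg = 62.51 kg.
That is within the Category OX road limit of 100 kg.
Category TX quantity: three 266.67 kg packs = 800.01 kg.
That is within the Category TX road limit of 1000 kg.
The segregation rule (Category OX with Category LB) does not apply to Category OX with Category TX.
Every hazard category is within its road limit and no segregation rule is violated.

Yes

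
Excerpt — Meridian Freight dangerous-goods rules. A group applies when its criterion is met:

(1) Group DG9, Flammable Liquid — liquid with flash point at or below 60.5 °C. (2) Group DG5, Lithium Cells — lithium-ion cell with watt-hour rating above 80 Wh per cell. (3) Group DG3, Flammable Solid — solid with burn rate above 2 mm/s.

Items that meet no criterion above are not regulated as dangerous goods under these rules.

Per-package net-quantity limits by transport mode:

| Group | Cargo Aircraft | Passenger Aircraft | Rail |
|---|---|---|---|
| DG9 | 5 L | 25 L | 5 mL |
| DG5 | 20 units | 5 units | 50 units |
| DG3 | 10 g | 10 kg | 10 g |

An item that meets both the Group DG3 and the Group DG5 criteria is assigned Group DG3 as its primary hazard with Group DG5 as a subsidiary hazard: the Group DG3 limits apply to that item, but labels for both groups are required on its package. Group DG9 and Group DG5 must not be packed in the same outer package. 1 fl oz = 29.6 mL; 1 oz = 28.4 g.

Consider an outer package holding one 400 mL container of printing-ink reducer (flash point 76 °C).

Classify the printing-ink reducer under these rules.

flash point 76 °C is not below 60.5 °C, so Group DG9 does not apply.
No criterion is met, so the item is not regulated.

Not regulated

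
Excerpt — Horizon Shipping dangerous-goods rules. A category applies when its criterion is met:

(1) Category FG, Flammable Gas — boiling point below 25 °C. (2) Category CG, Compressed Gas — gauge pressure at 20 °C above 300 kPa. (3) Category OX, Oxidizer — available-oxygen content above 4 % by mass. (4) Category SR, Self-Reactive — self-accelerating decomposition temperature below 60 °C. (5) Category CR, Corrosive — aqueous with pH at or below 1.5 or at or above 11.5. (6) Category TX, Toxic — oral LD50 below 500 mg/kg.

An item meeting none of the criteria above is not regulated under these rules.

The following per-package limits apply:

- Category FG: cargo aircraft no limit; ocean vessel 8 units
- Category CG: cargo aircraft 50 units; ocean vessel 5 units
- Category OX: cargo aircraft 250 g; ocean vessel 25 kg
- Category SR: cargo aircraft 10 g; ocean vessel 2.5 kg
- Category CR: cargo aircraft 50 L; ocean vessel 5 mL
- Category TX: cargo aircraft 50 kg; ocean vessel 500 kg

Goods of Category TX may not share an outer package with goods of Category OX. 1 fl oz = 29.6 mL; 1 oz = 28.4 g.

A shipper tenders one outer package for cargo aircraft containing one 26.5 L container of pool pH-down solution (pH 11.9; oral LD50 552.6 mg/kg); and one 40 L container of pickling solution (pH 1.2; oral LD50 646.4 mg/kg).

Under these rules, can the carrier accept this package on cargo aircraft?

No

Pool pH-down solution: pH 11.9 ≥ 11.5 → Category CR (Corrosive).
With pH 1.2 (≤ 1.5), the pickling solution falls in Category CR.
Total Category CR: 26.5 L + 40 L = 66.5 L.
66.5 L > 50 L (cargo aircraft limit, Category CR) — over the limit.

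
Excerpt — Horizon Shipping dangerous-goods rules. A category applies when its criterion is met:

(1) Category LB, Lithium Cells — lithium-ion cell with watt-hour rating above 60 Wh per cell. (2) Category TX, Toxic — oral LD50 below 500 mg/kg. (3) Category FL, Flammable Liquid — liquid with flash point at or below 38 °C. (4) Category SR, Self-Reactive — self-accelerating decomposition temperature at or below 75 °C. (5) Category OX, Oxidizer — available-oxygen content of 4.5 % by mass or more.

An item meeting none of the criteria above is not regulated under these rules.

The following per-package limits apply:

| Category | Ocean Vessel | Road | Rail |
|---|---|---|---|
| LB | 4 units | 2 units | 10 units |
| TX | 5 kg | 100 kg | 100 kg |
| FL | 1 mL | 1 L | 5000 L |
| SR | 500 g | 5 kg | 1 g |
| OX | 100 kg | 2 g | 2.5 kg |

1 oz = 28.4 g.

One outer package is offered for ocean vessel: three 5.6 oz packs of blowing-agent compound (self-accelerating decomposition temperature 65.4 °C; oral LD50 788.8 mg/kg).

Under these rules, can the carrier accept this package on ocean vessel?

Yes

The blowing-agent compound has self-accelerating decomposition temperature 65.4 °C, which is ≤ 75 °C, so it is Category SR (Self-Reactive).
Category SR quantity: three 5.6 oz packs = 477.12 g.
477.12 g ≤ 500 g (ocean vessel limit, Category SR) — within limit.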